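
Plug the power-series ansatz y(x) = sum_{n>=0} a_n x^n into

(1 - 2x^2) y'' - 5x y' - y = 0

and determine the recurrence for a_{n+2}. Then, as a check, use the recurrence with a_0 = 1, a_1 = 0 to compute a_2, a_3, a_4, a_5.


Substitute y = sum_n a_n x^n.
(1 - 2 x^2) y'' contributes (n+2)(n+1) a_{n+2} - 2 n(n-1) a_n at x^n.
-5 x y'(x) contributes -5 n a_n at x^n.
-y(x) contributes -1 a_n at x^n.
Matching x^n: (n+2)(n+1) a_{n+2} + (-2 n(n-1) - 5 n - 1) a_n = 0.
Thus a_{n+2} = (2 n(n-1) + 5 n + 1) / ((n+1)(n+2)) * a_n.

Check with a_0 = 1, a_1 = 0 (apply the recurrence for n = 0, 1, 2, 3): a_0 = 1, a_1 = 0, a_2 = 1/2, a_3 = 0, a_4 = 5/8, a_5 = 0.

a_(n+2) = (2 n(n-1) + 5 n + 1) / ((n+1)(n+2)) * a_n; check: a_0 = 1, a_1 = 0, a_2 = 1/2, a_3 = 0, a_4 = 5/8, a_5 = 0


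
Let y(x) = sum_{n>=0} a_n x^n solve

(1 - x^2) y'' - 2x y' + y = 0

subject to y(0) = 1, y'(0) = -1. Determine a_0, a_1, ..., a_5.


Ansatz: y(x) = sum_{n>=0} a_n x^n, so y'(x) = sum_{n>=1} n a_n x^(n-1) and y''(x) = sum_{n>=2} n(n-1) a_n x^(n-2).
Substitute into P(x) y'' + Q(x) y' + R(x) y = 0 with P(x) = 1 - x^2, Q(x) = -2x, R(x) = 1, and match powers of x.
Initial conditions: a_0 = 1, a_1 = -1.
Setting the coefficient of each power of x to zero and solving order by order (substituting the coefficients already found):
  x^0: 2 a_2 + a_0 = 0  ->  2 a_2 = -a_0 = -1  ->  a_2 = -1/2
  x^1: 6 a_3 - a_1 = 0  ->  6 a_3 = a_1 = -1  ->  a_3 = -1/6
  x^2: 12 a_4 - 5 a_2 = 0  ->  12 a_4 = 5 a_2 = -5/2  ->  a_4 = -5/24
  x^3: 20 a_5 - 11 a_3 = 0  ->  20 a_5 = 11 a_3 = -11/6  ->  a_5 = -11/120
Truncated series: y(x) = 1 - x - (1/2) x^2 - (1/6) x^3 - (5/24) x^4 - (11/120) x^5 + O(x^6).

a_0 = 1; a_1 = -1; a_2 = -1/2; a_3 = -1/6; a_4 = -5/24; a_5 = -11/120


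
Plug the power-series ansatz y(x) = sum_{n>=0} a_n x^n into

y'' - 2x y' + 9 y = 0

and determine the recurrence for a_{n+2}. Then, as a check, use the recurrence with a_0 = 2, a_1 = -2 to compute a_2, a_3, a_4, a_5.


Substitute y = sum_n a_n x^n.
y''(x) has coefficient (n+2)(n+1) a_{n+2} at x^n;
-2 x y'(x) has coefficient -2 n a_n at x^n (shift);
9 y(x) has coefficient 9 a_n at x^n.
Matching x^n: (n+2)(n+1) a_{n+2} + (-2n + 9) a_n = 0.
Thus a_{n+2} = (2n - 9) / ((n+1)(n+2)) * a_n.

Check with a_0 = 2, a_1 = -2 (apply the recurrence for n = 0, 1, 2, 3): a_0 = 2, a_1 = -2, a_2 = -9, a_3 = 7/3, a_4 = 15/4, a_5 = -7/20.

a_(n+2) = (2n - 9) / ((n+1)(n+2)) * a_n; check: a_0 = 2, a_1 = -2, a_2 = -9, a_3 = 7/3, a_4 = 15/4, a_5 = -7/20


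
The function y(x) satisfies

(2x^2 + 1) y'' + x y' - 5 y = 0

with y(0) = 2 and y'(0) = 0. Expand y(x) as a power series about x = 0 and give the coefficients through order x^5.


Ansatz: y(x) = sum_{n>=0} a_n x^n, so y'(x) = sum_{n>=1} n a_n x^(n-1) and y''(x) = sum_{n>=2} n(n-1) a_n x^(n-2).
Substitute into P(x) y'' + Q(x) y' + R(x) y = 0 with P(x) = 2x^2 + 1, Q(x) = x, R(x) = -5, and match powers of x.
Initial conditions: a_0 = 2, a_1 = 0.
Setting the coefficient of each power of x to zero and solving order by order (substituting the coefficients already found):
  x^0: 2 a_2 - 5 a_0 = 0  ->  2 a_2 = 5 a_0 = 10  ->  a_2 = 5
  x^1: 6 a_3 - 4 a_1 = 0  ->  6 a_3 = 4 a_1 = 0  ->  a_3 = 0
  x^2: 12 a_4 + a_2 = 0  ->  12 a_4 = -a_2 = -5  ->  a_4 = -5/12
  x^3: 20 a_5 + 10 a_3 = 0  ->  20 a_5 = -10 a_3 = 0  ->  a_5 = 0
Truncated series: y(x) = 2 + 5 x^2 - (5/12) x^4 + O(x^6).

a_0 = 2; a_1 = 0; a_2 = 5; a_3 = 0; a_4 = -5/12; a_5 = 0


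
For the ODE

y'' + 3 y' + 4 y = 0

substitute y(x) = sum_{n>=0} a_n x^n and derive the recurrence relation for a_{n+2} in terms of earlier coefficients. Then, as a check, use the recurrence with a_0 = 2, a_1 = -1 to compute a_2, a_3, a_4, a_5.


Substitute y = sum_n a_n x^n.
y''(x) has coefficient (n+2)(n+1) a_{n+2} at x^n;
3 y'(x) has coefficient 3 (n+1) a_{n+1} at x^n;
4 y(x) has coefficient 4 a_n at x^n.
Matching x^n: (n+2)(n+1) a_{n+2} + 3 (n+1) a_{n+1} + 4 a_n = 0.
Thus a_{n+2} = [-3 (n+1) a_{n+1} - 4 a_n] / ((n+1)(n+2)).

Check with a_0 = 2, a_1 = -1 (apply the recurrence for n = 0, 1, 2, 3): a_0 = 2, a_1 = -1, a_2 = -5/2, a_3 = 19/6, a_4 = -37/24, a_5 = 7/24.

a_(n+2) = [-3 (n+1) a_(n+1) - 4 a_n] / ((n+1)(n+2)); check: a_0 = 2, a_1 = -1, a_2 = -5/2, a_3 = 19/6, a_4 = -37/24, a_5 = 7/24


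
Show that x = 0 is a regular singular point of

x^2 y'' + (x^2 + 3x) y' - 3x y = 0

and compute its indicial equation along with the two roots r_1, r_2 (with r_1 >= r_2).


Divide by x^2 to reach normal form y'' + P_1(x) y' + P_2(x) y = 0 with P_1(x) = 1 + 3/x and P_2(x) = -3/x.
x = 0 is a singular point because the y'-coefficient 1 + 3/x has a pole at x = 0 and the y-coefficient -3/x has a pole at x = 0.
It is a regular singular point because x P_1(x) = p(x) = x + 3 and x^2 P_2(x) = q(x) = -3x are polynomials, hence analytic at x = 0.
p(0) = 3,  q(0) = 0.
Indicial equation: r(r-1) + p(0) r + q(0) = 0, i.e. r^2 + (p(0) - 1) r + q(0) = 0, i.e. r^2 + 2 r = 0.
Discriminant: (2)^2 - 4(0) = 4, so r = (-2 ± 2)/2.
Solving: r_1 = 0, r_2 = -2.

indicial: r^2 + 2 r = 0; roots r_1 = 0, r_2 = -2


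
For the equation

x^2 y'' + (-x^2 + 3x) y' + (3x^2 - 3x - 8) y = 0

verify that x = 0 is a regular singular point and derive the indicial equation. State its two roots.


Divide by x^2 to reach normal form y'' + P_1(x) y' + P_2(x) y = 0 with P_1(x) = -1 + 3/x and P_2(x) = 3 - 3/x - 8/x^2.
x = 0 is a singular point because the y'-coefficient -1 + 3/x has a pole at x = 0 and the y-coefficient 3 - 3/x - 8/x^2 has a pole at x = 0.
It is a regular singular point because x P_1(x) = p(x) = 3 - x and x^2 P_2(x) = q(x) = 3x^2 - 3x - 8 are polynomials, hence analytic at x = 0.
p(0) = 3,  q(0) = -8.
Indicial equation: r(r-1) + p(0) r + q(0) = 0, i.e. r^2 + (p(0) - 1) r + q(0) = 0, i.e. r^2 + 2 r - 8 = 0.
Discriminant: (2)^2 - 4(-8) = 36, so r = (-2 ± 6)/2.
Solving: r_1 = 2, r_2 = -4.

indicial: r^2 + 2 r - 8 = 0; roots r_1 = 2, r_2 = -4


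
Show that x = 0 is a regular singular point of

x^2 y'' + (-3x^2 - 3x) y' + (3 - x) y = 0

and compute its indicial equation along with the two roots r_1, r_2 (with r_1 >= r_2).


Divide by x^2 to reach normal form y'' + P_1(x) y' + P_2(x) y = 0 with P_1(x) = -3 - 3/x and P_2(x) = -1/x + 3/x^2.
x = 0 is a singular point because the y'-coefficient -3 - 3/x has a pole at x = 0 and the y-coefficient -1/x + 3/x^2 has a pole at x = 0.
It is a regular singular point because x P_1(x) = p(x) = -3x - 3 and x^2 P_2(x) = q(x) = 3 - x are polynomials, hence analytic at x = 0.
p(0) = -3,  q(0) = 3.
Indicial equation: r(r-1) + p(0) r + q(0) = 0, i.e. r^2 + (p(0) - 1) r + q(0) = 0, i.e. r^2 - 4 r + 3 = 0.
Discriminant: (-4)^2 - 4(3) = 4, so r = (4 ± 2)/2.
Solving: r_1 = 3, r_2 = 1.

indicial: r^2 - 4 r + 3 = 0; roots r_1 = 3, r_2 = 1


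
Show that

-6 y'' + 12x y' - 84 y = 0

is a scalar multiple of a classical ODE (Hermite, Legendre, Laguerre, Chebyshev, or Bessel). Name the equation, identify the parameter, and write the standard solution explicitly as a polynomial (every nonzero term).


All three coefficients share the factor -6; dividing through by -6 gives  y'' - 2x y' + 14 y = 0.
This matches the Hermite equation y'' - 2x y' + 2n y = 0 with 2n = 14, so n = 7; the polynomial solution is H_7(x).
With y = sum_k a_k x^k, matching x^k gives (k+2)(k+1) a_{k+2} = 2(k - n) a_k = 2(k - 7) a_k. The right side vanishes at k = 7, so the series with the parity of 7 terminates at degree 7.
Standard normalization: leading coefficient of H_n is 2^n, so a_7 = 2^7 = 128. Work downward with a_k = (k+1)(k+2) a_{k+2} / (2(k - n)):
  a_5 = (6)(7)(128) / (2(5 - 7)) = 5376/(-4) = -1344
  a_3 = (4)(5)(-1344) / (2(3 - 7)) = -26880/(-8) = 3360
  a_1 = (2)(3)(3360) / (2(1 - 7)) = 20160/(-12) = -1680
Hence H_7(x) = 128 x^7 - 1344 x^5 + 3360 x^3 - 1680 x.

H_7(x); series = 128 x^7 - 1344 x^5 + 3360 x^3 - 1680 x


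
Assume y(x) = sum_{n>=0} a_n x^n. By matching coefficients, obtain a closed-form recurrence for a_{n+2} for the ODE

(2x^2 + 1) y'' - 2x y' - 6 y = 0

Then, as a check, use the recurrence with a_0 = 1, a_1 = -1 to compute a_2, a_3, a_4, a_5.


Substitute y = sum_n a_n x^n.
(1 + 2 x^2) y'' contributes (n+2)(n+1) a_{n+2} + 2 n(n-1) a_n at x^n.
-2 x y'(x) contributes -2 n a_n at x^n.
-6 y(x) contributes -6 a_n at x^n.
Matching x^n: (n+2)(n+1) a_{n+2} + (2 n(n-1) - 2 n - 6) a_n = 0.
Thus a_{n+2} = (-2 n(n-1) + 2 n + 6) / ((n+1)(n+2)) * a_n.

Check with a_0 = 1, a_1 = -1 (apply the recurrence for n = 0, 1, 2, 3): a_0 = 1, a_1 = -1, a_2 = 3, a_3 = -4/3, a_4 = 3/2, a_5 = 0.

a_(n+2) = (-2 n(n-1) + 2 n + 6) / ((n+1)(n+2)) * a_n; check: a_0 = 1, a_1 = -1, a_2 = 3, a_3 = -4/3, a_4 = 3/2, a_5 = 0


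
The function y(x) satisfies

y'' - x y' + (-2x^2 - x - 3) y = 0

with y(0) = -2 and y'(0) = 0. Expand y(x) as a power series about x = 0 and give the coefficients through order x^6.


Ansatz: y(x) = sum_{n>=0} a_n x^n, so y'(x) = sum_{n>=1} n a_n x^(n-1) and y''(x) = sum_{n>=2} n(n-1) a_n x^(n-2).
Substitute into P(x) y'' + Q(x) y' + R(x) y = 0 with P(x) = 1, Q(x) = -x, R(x) = -2x^2 - x - 3, and match powers of x.
Initial conditions: a_0 = -2, a_1 = 0.
Setting the coefficient of each power of x to zero and solving order by order (substituting the coefficients already found):
  x^0: 2 a_2 - 3 a_0 = 0  ->  2 a_2 = 3 a_0 = -6  ->  a_2 = -3
  x^1: 6 a_3 - 4 a_1 - a_0 = 0  ->  6 a_3 = 4 a_1 + a_0 = -2  ->  a_3 = -1/3
  x^2: 12 a_4 - 5 a_2 - a_1 - 2 a_0 = 0  ->  12 a_4 = 5 a_2 + a_1 + 2 a_0 = -19  ->  a_4 = -19/12
  x^3: 20 a_5 - 6 a_3 - a_2 - 2 a_1 = 0  ->  20 a_5 = 6 a_3 + a_2 + 2 a_1 = -5  ->  a_5 = -1/4
  x^4: 30 a_6 - 7 a_4 - a_3 - 2 a_2 = 0  ->  30 a_6 = 7 a_4 + a_3 + 2 a_2 = -209/12  ->  a_6 = -209/360
Truncated series: y(x) = -2 - 3 x^2 - (1/3) x^3 - (19/12) x^4 - (1/4) x^5 - (209/360) x^6 + O(x^7).

a_0 = -2; a_1 = 0; a_2 = -3; a_3 = -1/3; a_4 = -19/12; a_5 = -1/4; a_6 = -209/360


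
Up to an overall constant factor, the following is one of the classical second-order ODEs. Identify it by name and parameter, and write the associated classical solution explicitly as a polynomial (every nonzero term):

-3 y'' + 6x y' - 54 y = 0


All three coefficients share the factor -3; dividing through by -3 gives  y'' - 2x y' + 18 y = 0.
This matches the Hermite equation y'' - 2x y' + 2n y = 0 with 2n = 18, so n = 9; the polynomial solution is H_9(x).
With y = sum_k a_k x^k, matching x^k gives (k+2)(k+1) a_{k+2} = 2(k - n) a_k = 2(k - 9) a_k. The right side vanishes at k = 9, so the series with the parity of 9 terminates at degree 9.
Standard normalization: leading coefficient of H_n is 2^n, so a_9 = 2^9 = 512. Work downward with a_k = (k+1)(k+2) a_{k+2} / (2(k - n)):
  a_7 = (8)(9)(512) / (2(7 - 9)) = 36864/(-4) = -9216
  a_5 = (6)(7)(-9216) / (2(5 - 9)) = -387072/(-8) = 48384
  a_3 = (4)(5)(48384) / (2(3 - 9)) = 967680/(-12) = -80640
  a_1 = (2)(3)(-80640) / (2(1 - 9)) = -483840/(-16) = 30240
Hence H_9(x) = 512 x^9 - 9216 x^7 + 48384 x^5 - 80640 x^3 + 30240 x.

H_9(x); series = 512 x^9 - 9216 x^7 + 48384 x^5 - 80640 x^3 + 30240 x


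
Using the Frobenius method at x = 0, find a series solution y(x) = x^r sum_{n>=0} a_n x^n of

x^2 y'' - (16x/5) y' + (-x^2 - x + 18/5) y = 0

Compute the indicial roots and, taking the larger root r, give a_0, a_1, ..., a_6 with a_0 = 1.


Write in Frobenius form y'' + (p(x)/x) y' + (q(x)/x^2) y = 0:
  p(x) = -16/5,  q(x) = -x^2 - x + 18/5.
Indicial equation: r(r-1) + (-16/5) r + (18/5) = 0 -> roots r_1 = 3, r_2 = 6/5.
Take r = r_1 = 3. Let y(x) = x^r sum_{n>=0} a_n x^n with a_0 = 1.
Substitute y = x^r sum a_n x^n and match x^{r+n}. The recurrence is
  D(n) a_n - 1 a_{n-1} - 1 a_{n-2} = 0,  where D(n) = (r+n)(r+n-1) + (-16/5)(r+n) + (18/5).
  a_n = [1 a_{n-1} + 1 a_{n-2}] / D(n).
Since the indicial polynomial factors as (r - r_1)(r - r_2), D(n) = (r_1 + n - r_1)(r_1 + n - r_2) = n(n + 9/5).
Evaluating step by step (a_0 = 1):
  n = 1: D(1) = 1(1 + 9/5) = 14/5; numerator = 1(1) = 1; a_1 = (1)/(14/5) = 5/14
  n = 2: D(2) = 2(2 + 9/5) = 38/5; numerator = 1(5/14) + 1(1) = 19/14; a_2 = (19/14)/(38/5) = 5/28
  n = 3: D(3) = 3(3 + 9/5) = 72/5; numerator = 1(5/28) + 1(5/14) = 15/28; a_3 = (15/28)/(72/5) = 25/672
  n = 4: D(4) = 4(4 + 9/5) = 116/5; numerator = 1(25/672) + 1(5/28) = 145/672; a_4 = (145/672)/(116/5) = 25/2688
  n = 5: D(5) = 5(5 + 9/5) = 34; numerator = 1(25/2688) + 1(25/672) = 125/2688; a_5 = (125/2688)/(34) = 125/91392
  n = 6: D(6) = 6(6 + 9/5) = 234/5; numerator = 1(125/91392) + 1(25/2688) = 325/30464; a_6 = (325/30464)/(234/5) = 125/548352

r = 3; a_0 = 1; a_1 = 5/14; a_2 = 5/28; a_3 = 25/672; a_4 = 25/2688; a_5 = 125/91392; a_6 = 125/548352


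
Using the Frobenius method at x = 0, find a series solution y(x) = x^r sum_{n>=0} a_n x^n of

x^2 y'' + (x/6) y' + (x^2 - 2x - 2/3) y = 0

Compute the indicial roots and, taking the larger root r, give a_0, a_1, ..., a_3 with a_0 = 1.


Write in Frobenius form y'' + (p(x)/x) y' + (q(x)/x^2) y = 0:
  p(x) = 1/6,  q(x) = x^2 - 2x - 2/3.
Indicial equation: r(r-1) + (1/6) r + (-2/3) = 0 -> roots r_1 = 4/3, r_2 = -1/2.
Take r = r_1 = 4/3. Let y(x) = x^r sum_{n>=0} a_n x^n with a_0 = 1.
Substitute y = x^r sum a_n x^n and match x^{r+n}. The recurrence is
  D(n) a_n - 2 a_{n-1} + 1 a_{n-2} = 0,  where D(n) = (r+n)(r+n-1) + (1/6)(r+n) + (-2/3).
  a_n = [2 a_{n-1} - 1 a_{n-2}] / D(n).
Since the indicial polynomial factors as (r - r_1)(r - r_2), D(n) = (r_1 + n - r_1)(r_1 + n - r_2) = n(n + 11/6).
Evaluating step by step (a_0 = 1):
  n = 1: D(1) = 1(1 + 11/6) = 17/6; numerator = 2(1) = 2; a_1 = (2)/(17/6) = 12/17
  n = 2: D(2) = 2(2 + 11/6) = 23/3; numerator = 2(12/17) - 1(1) = 7/17; a_2 = (7/17)/(23/3) = 21/391
  n = 3: D(3) = 3(3 + 11/6) = 29/2; numerator = 2(21/391) - 1(12/17) = -234/391; a_3 = (-234/391)/(29/2) = -468/11339

r = 4/3; a_0 = 1; a_1 = 12/17; a_2 = 21/391; a_3 = -468/11339


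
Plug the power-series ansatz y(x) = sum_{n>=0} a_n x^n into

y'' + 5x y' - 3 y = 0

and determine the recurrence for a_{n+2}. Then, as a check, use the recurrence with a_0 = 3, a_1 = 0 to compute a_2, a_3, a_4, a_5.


Substitute y = sum_n a_n x^n.
y''(x) has coefficient (n+2)(n+1) a_{n+2} at x^n;
5 x y'(x) has coefficient 5 n a_n at x^n (shift);
-3 y(x) has coefficient -3 a_n at x^n.
Matching x^n: (n+2)(n+1) a_{n+2} + (5n - 3) a_n = 0.
Thus a_{n+2} = (-5n + 3) / ((n+1)(n+2)) * a_n.

Check with a_0 = 3, a_1 = 0 (apply the recurrence for n = 0, 1, 2, 3): a_0 = 3, a_1 = 0, a_2 = 9/2, a_3 = 0, a_4 = -21/8, a_5 = 0.

a_(n+2) = (-5n + 3) / ((n+1)(n+2)) * a_n; check: a_0 = 3, a_1 = 0, a_2 = 9/2, a_3 = 0, a_4 = -21/8, a_5 = 0


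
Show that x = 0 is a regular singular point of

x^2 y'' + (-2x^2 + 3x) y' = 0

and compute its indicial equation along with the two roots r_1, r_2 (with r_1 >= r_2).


Divide by x^2 to reach normal form y'' + P_1(x) y' + P_2(x) y = 0 with P_1(x) = -2 + 3/x and P_2(x) = 0.
x = 0 is a singular point because the y'-coefficient -2 + 3/x has a pole at x = 0.
It is a regular singular point because x P_1(x) = p(x) = 3 - 2x and x^2 P_2(x) = q(x) = 0 are polynomials, hence analytic at x = 0.
p(0) = 3,  q(0) = 0.
Indicial equation: r(r-1) + p(0) r + q(0) = 0, i.e. r^2 + (p(0) - 1) r + q(0) = 0, i.e. r^2 + 2 r = 0.
Discriminant: (2)^2 - 4(0) = 4, so r = (-2 ± 2)/2.
Solving: r_1 = 0, r_2 = -2.

indicial: r^2 + 2 r = 0; roots r_1 = 0, r_2 = -2


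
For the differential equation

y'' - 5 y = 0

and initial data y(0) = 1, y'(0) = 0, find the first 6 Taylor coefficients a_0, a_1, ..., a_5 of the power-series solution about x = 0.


Ansatz: y(x) = sum_{n>=0} a_n x^n, so y'(x) = sum_{n>=1} n a_n x^(n-1) and y''(x) = sum_{n>=2} n(n-1) a_n x^(n-2).
Substitute into P(x) y'' + Q(x) y' + R(x) y = 0 with P(x) = 1, Q(x) = 0, R(x) = -5, and match powers of x.
Initial conditions: a_0 = 1, a_1 = 0.
Setting the coefficient of each power of x to zero and solving order by order (substituting the coefficients already found):
  x^0: 2 a_2 - 5 a_0 = 0  ->  2 a_2 = 5 a_0 = 5  ->  a_2 = 5/2
  x^1: 6 a_3 - 5 a_1 = 0  ->  6 a_3 = 5 a_1 = 0  ->  a_3 = 0
  x^2: 12 a_4 - 5 a_2 = 0  ->  12 a_4 = 5 a_2 = 25/2  ->  a_4 = 25/24
  x^3: 20 a_5 - 5 a_3 = 0  ->  20 a_5 = 5 a_3 = 0  ->  a_5 = 0
Truncated series: y(x) = 1 + (5/2) x^2 + (25/24) x^4 + O(x^6).

a_0 = 1; a_1 = 0; a_2 = 5/2; a_3 = 0; a_4 = 25/24; a_5 = 0


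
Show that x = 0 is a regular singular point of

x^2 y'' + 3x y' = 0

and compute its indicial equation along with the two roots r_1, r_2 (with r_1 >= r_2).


Divide by x^2 to reach normal form y'' + P_1(x) y' + P_2(x) y = 0 with P_1(x) = 3/x and P_2(x) = 0.
x = 0 is a singular point because the y'-coefficient 3/x has a pole at x = 0.
It is a regular singular point because x P_1(x) = p(x) = 3 and x^2 P_2(x) = q(x) = 0 are polynomials, hence analytic at x = 0.
p(0) = 3,  q(0) = 0.
Indicial equation: r(r-1) + p(0) r + q(0) = 0, i.e. r^2 + (p(0) - 1) r + q(0) = 0, i.e. r^2 + 2 r = 0.
Discriminant: (2)^2 - 4(0) = 4, so r = (-2 ± 2)/2.
Solving: r_1 = 0, r_2 = -2.

indicial: r^2 + 2 r = 0; roots r_1 = 0, r_2 = -2


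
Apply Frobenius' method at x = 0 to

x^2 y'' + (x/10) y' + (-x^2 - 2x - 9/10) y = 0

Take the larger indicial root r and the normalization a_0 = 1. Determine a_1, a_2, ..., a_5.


Write in Frobenius form y'' + (p(x)/x) y' + (q(x)/x^2) y = 0:
  p(x) = 1/10,  q(x) = -x^2 - 2x - 9/10.
Indicial equation: r(r-1) + (1/10) r + (-9/10) = 0 -> roots r_1 = 3/2, r_2 = -3/5.
Take r = r_1 = 3/2. Let y(x) = x^r sum_{n>=0} a_n x^n with a_0 = 1.
Substitute y = x^r sum a_n x^n and match x^{r+n}. The recurrence is
  D(n) a_n - 2 a_{n-1} - 1 a_{n-2} = 0,  where D(n) = (r+n)(r+n-1) + (1/10)(r+n) + (-9/10).
  a_n = [2 a_{n-1} + 1 a_{n-2}] / D(n).
Since the indicial polynomial factors as (r - r_1)(r - r_2), D(n) = (r_1 + n - r_1)(r_1 + n - r_2) = n(n + 21/10).
Evaluating step by step (a_0 = 1):
  n = 1: D(1) = 1(1 + 21/10) = 31/10; numerator = 2(1) = 2; a_1 = (2)/(31/10) = 20/31
  n = 2: D(2) = 2(2 + 21/10) = 41/5; numerator = 2(20/31) + 1(1) = 71/31; a_2 = (71/31)/(41/5) = 355/1271
  n = 3: D(3) = 3(3 + 21/10) = 153/10; numerator = 2(355/1271) + 1(20/31) = 1530/1271; a_3 = (1530/1271)/(153/10) = 100/1271
  n = 4: D(4) = 4(4 + 21/10) = 122/5; numerator = 2(100/1271) + 1(355/1271) = 555/1271; a_4 = (555/1271)/(122/5) = 2775/155062
  n = 5: D(5) = 5(5 + 21/10) = 71/2; numerator = 2(2775/155062) + 1(100/1271) = 8875/77531; a_5 = (8875/77531)/(71/2) = 250/77531

r = 3/2; a_0 = 1; a_1 = 20/31; a_2 = 355/1271; a_3 = 100/1271; a_4 = 2775/155062; a_5 = 250/77531


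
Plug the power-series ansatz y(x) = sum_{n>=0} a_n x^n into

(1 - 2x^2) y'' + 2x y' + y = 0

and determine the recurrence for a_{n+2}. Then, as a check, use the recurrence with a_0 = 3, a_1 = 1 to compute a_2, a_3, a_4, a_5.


Substitute y = sum_n a_n x^n.
(1 - 2 x^2) y'' contributes (n+2)(n+1) a_{n+2} - 2 n(n-1) a_n at x^n.
2 x y'(x) contributes 2 n a_n at x^n.
y(x) contributes 1 a_n at x^n.
Matching x^n: (n+2)(n+1) a_{n+2} + (-2 n(n-1) + 2 n + 1) a_n = 0.
Thus a_{n+2} = (2 n(n-1) - 2 n - 1) / ((n+1)(n+2)) * a_n.

Check with a_0 = 3, a_1 = 1 (apply the recurrence for n = 0, 1, 2, 3): a_0 = 3, a_1 = 1, a_2 = -3/2, a_3 = -1/2, a_4 = 1/8, a_5 = -1/8.

a_(n+2) = (2 n(n-1) - 2 n - 1) / ((n+1)(n+2)) * a_n; check: a_0 = 3, a_1 = 1, a_2 = -3/2, a_3 = -1/2, a_4 = 1/8, a_5 = -1/8


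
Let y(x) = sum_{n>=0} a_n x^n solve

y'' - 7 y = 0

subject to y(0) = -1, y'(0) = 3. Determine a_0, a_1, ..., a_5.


Ansatz: y(x) = sum_{n>=0} a_n x^n, so y'(x) = sum_{n>=1} n a_n x^(n-1) and y''(x) = sum_{n>=2} n(n-1) a_n x^(n-2).
Substitute into P(x) y'' + Q(x) y' + R(x) y = 0 with P(x) = 1, Q(x) = 0, R(x) = -7, and match powers of x.
Initial conditions: a_0 = -1, a_1 = 3.
Setting the coefficient of each power of x to zero and solving order by order (substituting the coefficients already found):
  x^0: 2 a_2 - 7 a_0 = 0  ->  2 a_2 = 7 a_0 = -7  ->  a_2 = -7/2
  x^1: 6 a_3 - 7 a_1 = 0  ->  6 a_3 = 7 a_1 = 21  ->  a_3 = 7/2
  x^2: 12 a_4 - 7 a_2 = 0  ->  12 a_4 = 7 a_2 = -49/2  ->  a_4 = -49/24
  x^3: 20 a_5 - 7 a_3 = 0  ->  20 a_5 = 7 a_3 = 49/2  ->  a_5 = 49/40
Truncated series: y(x) = -1 + 3 x - (7/2) x^2 + (7/2) x^3 - (49/24) x^4 + (49/40) x^5 + O(x^6).

a_0 = -1; a_1 = 3; a_2 = -7/2; a_3 = 7/2; a_4 = -49/24; a_5 = 49/40


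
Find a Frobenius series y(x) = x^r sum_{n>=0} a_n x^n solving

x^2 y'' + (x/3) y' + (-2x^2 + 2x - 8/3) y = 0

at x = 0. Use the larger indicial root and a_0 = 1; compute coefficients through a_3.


Write in Frobenius form y'' + (p(x)/x) y' + (q(x)/x^2) y = 0:
  p(x) = 1/3,  q(x) = -2x^2 + 2x - 8/3.
Indicial equation: r(r-1) + (1/3) r + (-8/3) = 0 -> roots r_1 = 2, r_2 = -4/3.
Take r = r_1 = 2. Let y(x) = x^r sum_{n>=0} a_n x^n with a_0 = 1.
Substitute y = x^r sum a_n x^n and match x^{r+n}. The recurrence is
  D(n) a_n + 2 a_{n-1} - 2 a_{n-2} = 0,  where D(n) = (r+n)(r+n-1) + (1/3)(r+n) + (-8/3).
  a_n = [-2 a_{n-1} + 2 a_{n-2}] / D(n).
Since the indicial polynomial factors as (r - r_1)(r - r_2), D(n) = (r_1 + n - r_1)(r_1 + n - r_2) = n(n + 10/3).
Evaluating step by step (a_0 = 1):
  n = 1: D(1) = 1(1 + 10/3) = 13/3; numerator = -2(1) = -2; a_1 = (-2)/(13/3) = -6/13
  n = 2: D(2) = 2(2 + 10/3) = 32/3; numerator = -2(-6/13) + 2(1) = 38/13; a_2 = (38/13)/(32/3) = 57/208
  n = 3: D(3) = 3(3 + 10/3) = 19; numerator = -2(57/208) + 2(-6/13) = -153/104; a_3 = (-153/104)/(19) = -153/1976

r = 2; a_0 = 1; a_1 = -6/13; a_2 = 57/208; a_3 = -153/1976


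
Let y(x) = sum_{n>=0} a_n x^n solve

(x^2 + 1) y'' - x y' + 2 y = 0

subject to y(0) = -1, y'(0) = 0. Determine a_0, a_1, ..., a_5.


Ansatz: y(x) = sum_{n>=0} a_n x^n, so y'(x) = sum_{n>=1} n a_n x^(n-1) and y''(x) = sum_{n>=2} n(n-1) a_n x^(n-2).
Substitute into P(x) y'' + Q(x) y' + R(x) y = 0 with P(x) = x^2 + 1, Q(x) = -x, R(x) = 2, and match powers of x.
Initial conditions: a_0 = -1, a_1 = 0.
Setting the coefficient of each power of x to zero and solving order by order (substituting the coefficients already found):
  x^0: 2 a_2 + 2 a_0 = 0  ->  2 a_2 = -2 a_0 = 2  ->  a_2 = 1
  x^1: 6 a_3 + a_1 = 0  ->  6 a_3 = -a_1 = 0  ->  a_3 = 0
  x^2: 12 a_4 + 2 a_2 = 0  ->  12 a_4 = -2 a_2 = -2  ->  a_4 = -1/6
  x^3: 20 a_5 + 5 a_3 = 0  ->  20 a_5 = -5 a_3 = 0  ->  a_5 = 0
Truncated series: y(x) = -1 + x^2 - (1/6) x^4 + O(x^6).

a_0 = -1; a_1 = 0; a_2 = 1; a_3 = 0; a_4 = -1/6; a_5 = 0


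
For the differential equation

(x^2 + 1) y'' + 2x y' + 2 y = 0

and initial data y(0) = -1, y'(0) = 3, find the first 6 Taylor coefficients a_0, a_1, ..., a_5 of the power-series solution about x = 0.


Ansatz: y(x) = sum_{n>=0} a_n x^n, so y'(x) = sum_{n>=1} n a_n x^(n-1) and y''(x) = sum_{n>=2} n(n-1) a_n x^(n-2).
Substitute into P(x) y'' + Q(x) y' + R(x) y = 0 with P(x) = x^2 + 1, Q(x) = 2x, R(x) = 2, and match powers of x.
Initial conditions: a_0 = -1, a_1 = 3.
Setting the coefficient of each power of x to zero and solving order by order (substituting the coefficients already found):
  x^0: 2 a_2 + 2 a_0 = 0  ->  2 a_2 = -2 a_0 = 2  ->  a_2 = 1
  x^1: 6 a_3 + 4 a_1 = 0  ->  6 a_3 = -4 a_1 = -12  ->  a_3 = -2
  x^2: 12 a_4 + 8 a_2 = 0  ->  12 a_4 = -8 a_2 = -8  ->  a_4 = -2/3
  x^3: 20 a_5 + 14 a_3 = 0  ->  20 a_5 = -14 a_3 = 28  ->  a_5 = 7/5
Truncated series: y(x) = -1 + 3 x + x^2 - 2 x^3 - (2/3) x^4 + (7/5) x^5 + O(x^6).

a_0 = -1; a_1 = 3; a_2 = 1; a_3 = -2; a_4 = -2/3; a_5 = 7/5


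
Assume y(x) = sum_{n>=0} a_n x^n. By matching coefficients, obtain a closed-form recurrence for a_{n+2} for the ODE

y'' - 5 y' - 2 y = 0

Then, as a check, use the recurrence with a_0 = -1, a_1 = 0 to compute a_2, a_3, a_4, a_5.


Substitute y = sum_n a_n x^n.
y''(x) has coefficient (n+2)(n+1) a_{n+2} at x^n;
-5 y'(x) has coefficient -5 (n+1) a_{n+1} at x^n;
-2 y(x) has coefficient -2 a_n at x^n.
Matching x^n: (n+2)(n+1) a_{n+2} - 5 (n+1) a_{n+1} - 2 a_n = 0.
Thus a_{n+2} = [5 (n+1) a_{n+1} + 2 a_n] / ((n+1)(n+2)).

Check with a_0 = -1, a_1 = 0 (apply the recurrence for n = 0, 1, 2, 3): a_0 = -1, a_1 = 0, a_2 = -1, a_3 = -5/3, a_4 = -9/4, a_5 = -29/12.

a_(n+2) = [5 (n+1) a_(n+1) + 2 a_n] / ((n+1)(n+2)); check: a_0 = -1, a_1 = 0, a_2 = -1, a_3 = -5/3, a_4 = -9/4, a_5 = -29/12


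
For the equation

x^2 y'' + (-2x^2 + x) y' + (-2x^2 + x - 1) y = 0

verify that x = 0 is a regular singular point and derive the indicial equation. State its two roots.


Divide by x^2 to reach normal form y'' + P_1(x) y' + P_2(x) y = 0 with P_1(x) = -2 + 1/x and P_2(x) = -2 + 1/x - 1/x^2.
x = 0 is a singular point because the y'-coefficient -2 + 1/x has a pole at x = 0 and the y-coefficient -2 + 1/x - 1/x^2 has a pole at x = 0.
It is a regular singular point because x P_1(x) = p(x) = 1 - 2x and x^2 P_2(x) = q(x) = -2x^2 + x - 1 are polynomials, hence analytic at x = 0.
p(0) = 1,  q(0) = -1.
Indicial equation: r(r-1) + p(0) r + q(0) = 0, i.e. r^2 + (p(0) - 1) r + q(0) = 0, i.e. r^2 - 1 = 0.
Discriminant: (0)^2 - 4(-1) = 4, so r = (0 ± 2)/2.
Solving: r_1 = 1, r_2 = -1.

indicial: r^2 - 1 = 0; roots r_1 = 1, r_2 = -1


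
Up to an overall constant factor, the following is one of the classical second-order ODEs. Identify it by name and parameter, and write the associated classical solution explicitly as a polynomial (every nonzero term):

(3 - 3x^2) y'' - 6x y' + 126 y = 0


All three coefficients share the factor 3; dividing through by 3 gives  (1 - x^2) y'' - 2x y' + 42 y = 0.
This matches the Legendre equation (1 - x^2) y'' - 2x y' + n(n+1) y = 0 (note the -2x y' term) with n(n+1) = 42, so n = 6; the polynomial solution is P_6(x).
With y = sum_k a_k x^k, matching x^k gives (k+2)(k+1) a_{k+2} = [k(k+1) - n(n+1)] a_k = (k - 6)(k + 7) a_k. The right side vanishes at k = 6, so the series with the parity of 6 terminates at degree 6.
Standard normalization (P_n(1) = 1): leading coefficient (2n)!/(2^n (n!)^2) = 479001600/(64*518400) = 231/16, so a_6 = 231/16. Work downward with a_k = (k+1)(k+2) a_{k+2} / ((k - 6)(k + 7)):
  a_4 = (5)(6)(231/16) / ((4 - 6)(4 + 7)) = (3465/8)/(-22) = -315/16
  a_2 = (3)(4)(-315/16) / ((2 - 6)(2 + 7)) = (-945/4)/(-36) = 105/16
  a_0 = (1)(2)(105/16) / ((0 - 6)(0 + 7)) = (105/8)/(-42) = -5/16
Hence P_6(x) = 231 x^6/16 - 315 x^4/16 + 105 x^2/16 - 5/16.

P_6(x); series = 231 x^6/16 - 315 x^4/16 + 105 x^2/16 - 5/16


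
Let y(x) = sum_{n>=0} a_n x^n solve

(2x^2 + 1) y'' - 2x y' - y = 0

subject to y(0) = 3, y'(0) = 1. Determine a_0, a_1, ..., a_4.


Ansatz: y(x) = sum_{n>=0} a_n x^n, so y'(x) = sum_{n>=1} n a_n x^(n-1) and y''(x) = sum_{n>=2} n(n-1) a_n x^(n-2).
Substitute into P(x) y'' + Q(x) y' + R(x) y = 0 with P(x) = 2x^2 + 1, Q(x) = -2x, R(x) = -1, and match powers of x.
Initial conditions: a_0 = 3, a_1 = 1.
Setting the coefficient of each power of x to zero and solving order by order (substituting the coefficients already found):
  x^0: 2 a_2 - a_0 = 0  ->  2 a_2 = a_0 = 3  ->  a_2 = 3/2
  x^1: 6 a_3 - 3 a_1 = 0  ->  6 a_3 = 3 a_1 = 3  ->  a_3 = 1/2
  x^2: 12 a_4 - a_2 = 0  ->  12 a_4 = a_2 = 3/2  ->  a_4 = 1/8
Truncated series: y(x) = 3 + x + (3/2) x^2 + (1/2) x^3 + (1/8) x^4 + O(x^5).

a_0 = 3; a_1 = 1; a_2 = 3/2; a_3 = 1/2; a_4 = 1/8


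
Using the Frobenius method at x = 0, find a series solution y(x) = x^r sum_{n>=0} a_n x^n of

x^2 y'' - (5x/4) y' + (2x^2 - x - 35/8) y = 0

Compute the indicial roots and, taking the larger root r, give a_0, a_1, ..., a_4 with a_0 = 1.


Write in Frobenius form y'' + (p(x)/x) y' + (q(x)/x^2) y = 0:
  p(x) = -5/4,  q(x) = 2x^2 - x - 35/8.
Indicial equation: r(r-1) + (-5/4) r + (-35/8) = 0 -> roots r_1 = 7/2, r_2 = -5/4.
Take r = r_1 = 7/2. Let y(x) = x^r sum_{n>=0} a_n x^n with a_0 = 1.
Substitute y = x^r sum a_n x^n and match x^{r+n}. The recurrence is
  D(n) a_n - 1 a_{n-1} + 2 a_{n-2} = 0,  where D(n) = (r+n)(r+n-1) + (-5/4)(r+n) + (-35/8).
  a_n = [1 a_{n-1} - 2 a_{n-2}] / D(n).
Since the indicial polynomial factors as (r - r_1)(r - r_2), D(n) = (r_1 + n - r_1)(r_1 + n - r_2) = n(n + 19/4).
Evaluating step by step (a_0 = 1):
  n = 1: D(1) = 1(1 + 19/4) = 23/4; numerator = 1(1) = 1; a_1 = (1)/(23/4) = 4/23
  n = 2: D(2) = 2(2 + 19/4) = 27/2; numerator = 1(4/23) - 2(1) = -42/23; a_2 = (-42/23)/(27/2) = -28/207
  n = 3: D(3) = 3(3 + 19/4) = 93/4; numerator = 1(-28/207) - 2(4/23) = -100/207; a_3 = (-100/207)/(93/4) = -400/19251
  n = 4: D(4) = 4(4 + 19/4) = 35; numerator = 1(-400/19251) - 2(-28/207) = 4808/19251; a_4 = (4808/19251)/(35) = 4808/673785

r = 7/2; a_0 = 1; a_1 = 4/23; a_2 = -28/207; a_3 = -400/19251; a_4 = 4808/673785


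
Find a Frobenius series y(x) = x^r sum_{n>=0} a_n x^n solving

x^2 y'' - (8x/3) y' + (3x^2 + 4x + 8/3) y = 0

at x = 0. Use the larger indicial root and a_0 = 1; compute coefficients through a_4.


Write in Frobenius form y'' + (p(x)/x) y' + (q(x)/x^2) y = 0:
  p(x) = -8/3,  q(x) = 3x^2 + 4x + 8/3.
Indicial equation: r(r-1) + (-8/3) r + (8/3) = 0 -> roots r_1 = 8/3, r_2 = 1.
Take r = r_1 = 8/3. Let y(x) = x^r sum_{n>=0} a_n x^n with a_0 = 1.
Substitute y = x^r sum a_n x^n and match x^{r+n}. The recurrence is
  D(n) a_n + 4 a_{n-1} + 3 a_{n-2} = 0,  where D(n) = (r+n)(r+n-1) + (-8/3)(r+n) + (8/3).
  a_n = [-4 a_{n-1} - 3 a_{n-2}] / D(n).
Since the indicial polynomial factors as (r - r_1)(r - r_2), D(n) = (r_1 + n - r_1)(r_1 + n - r_2) = n(n + 5/3).
Evaluating step by step (a_0 = 1):
  n = 1: D(1) = 1(1 + 5/3) = 8/3; numerator = -4(1) = -4; a_1 = (-4)/(8/3) = -3/2
  n = 2: D(2) = 2(2 + 5/3) = 22/3; numerator = -4(-3/2) - 3(1) = 3; a_2 = (3)/(22/3) = 9/22
  n = 3: D(3) = 3(3 + 5/3) = 14; numerator = -4(9/22) - 3(-3/2) = 63/22; a_3 = (63/22)/(14) = 9/44
  n = 4: D(4) = 4(4 + 5/3) = 68/3; numerator = -4(9/44) - 3(9/22) = -45/22; a_4 = (-45/22)/(68/3) = -135/1496

r = 8/3; a_0 = 1; a_1 = -3/2; a_2 = 9/22; a_3 = 9/44; a_4 = -135/1496


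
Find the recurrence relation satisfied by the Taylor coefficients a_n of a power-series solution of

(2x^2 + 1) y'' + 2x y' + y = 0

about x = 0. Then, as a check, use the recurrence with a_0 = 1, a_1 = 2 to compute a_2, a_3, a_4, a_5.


Substitute y = sum_n a_n x^n.
(1 + 2 x^2) y'' contributes (n+2)(n+1) a_{n+2} + 2 n(n-1) a_n at x^n.
2 x y'(x) contributes 2 n a_n at x^n.
y(x) contributes 1 a_n at x^n.
Matching x^n: (n+2)(n+1) a_{n+2} + (2 n(n-1) + 2 n + 1) a_n = 0.
Thus a_{n+2} = (-2 n(n-1) - 2 n - 1) / ((n+1)(n+2)) * a_n.

Check with a_0 = 1, a_1 = 2 (apply the recurrence for n = 0, 1, 2, 3): a_0 = 1, a_1 = 2, a_2 = -1/2, a_3 = -1, a_4 = 3/8, a_5 = 19/20.

a_(n+2) = (-2 n(n-1) - 2 n - 1) / ((n+1)(n+2)) * a_n; check: a_0 = 1, a_1 = 2, a_2 = -1/2, a_3 = -1, a_4 = 3/8, a_5 = 19/20


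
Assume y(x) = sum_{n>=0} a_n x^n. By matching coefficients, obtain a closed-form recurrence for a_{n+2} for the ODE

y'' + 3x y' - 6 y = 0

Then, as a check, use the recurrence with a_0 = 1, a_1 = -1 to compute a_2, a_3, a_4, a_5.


Substitute y = sum_n a_n x^n.
y''(x) has coefficient (n+2)(n+1) a_{n+2} at x^n;
3 x y'(x) has coefficient 3 n a_n at x^n (shift);
-6 y(x) has coefficient -6 a_n at x^n.
Matching x^n: (n+2)(n+1) a_{n+2} + (3n - 6) a_n = 0.
Thus a_{n+2} = (-3n + 6) / ((n+1)(n+2)) * a_n.

Check with a_0 = 1, a_1 = -1 (apply the recurrence for n = 0, 1, 2, 3): a_0 = 1, a_1 = -1, a_2 = 3, a_3 = -1/2, a_4 = 0, a_5 = 3/40.

a_(n+2) = (-3n + 6) / ((n+1)(n+2)) * a_n; check: a_0 = 1, a_1 = -1, a_2 = 3, a_3 = -1/2, a_4 = 0, a_5 = 3/40


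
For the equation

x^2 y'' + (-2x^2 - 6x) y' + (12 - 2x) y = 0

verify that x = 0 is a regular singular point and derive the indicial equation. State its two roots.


Divide by x^2 to reach normal form y'' + P_1(x) y' + P_2(x) y = 0 with P_1(x) = -2 - 6/x and P_2(x) = -2/x + 12/x^2.
x = 0 is a singular point because the y'-coefficient -2 - 6/x has a pole at x = 0 and the y-coefficient -2/x + 12/x^2 has a pole at x = 0.
It is a regular singular point because x P_1(x) = p(x) = -2x - 6 and x^2 P_2(x) = q(x) = 12 - 2x are polynomials, hence analytic at x = 0.
p(0) = -6,  q(0) = 12.
Indicial equation: r(r-1) + p(0) r + q(0) = 0, i.e. r^2 + (p(0) - 1) r + q(0) = 0, i.e. r^2 - 7 r + 12 = 0.
Discriminant: (-7)^2 - 4(12) = 1, so r = (7 ± 1)/2.
Solving: r_1 = 4, r_2 = 3.

indicial: r^2 - 7 r + 12 = 0; roots r_1 = 4, r_2 = 3


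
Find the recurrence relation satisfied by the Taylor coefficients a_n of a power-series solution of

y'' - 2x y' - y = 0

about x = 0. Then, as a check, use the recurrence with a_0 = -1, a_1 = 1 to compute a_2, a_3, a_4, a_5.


Substitute y = sum_n a_n x^n.
y''(x) has coefficient (n+2)(n+1) a_{n+2} at x^n;
-2 x y'(x) has coefficient -2 n a_n at x^n (shift);
-y(x) has coefficient -1 a_n at x^n.
Matching x^n: (n+2)(n+1) a_{n+2} + (-2n - 1) a_n = 0.
Thus a_{n+2} = (2n + 1) / ((n+1)(n+2)) * a_n.

Check with a_0 = -1, a_1 = 1 (apply the recurrence for n = 0, 1, 2, 3): a_0 = -1, a_1 = 1, a_2 = -1/2, a_3 = 1/2, a_4 = -5/24, a_5 = 7/40.

a_(n+2) = (2n + 1) / ((n+1)(n+2)) * a_n; check: a_0 = -1, a_1 = 1, a_2 = -1/2, a_3 = 1/2, a_4 = -5/24, a_5 = 7/40


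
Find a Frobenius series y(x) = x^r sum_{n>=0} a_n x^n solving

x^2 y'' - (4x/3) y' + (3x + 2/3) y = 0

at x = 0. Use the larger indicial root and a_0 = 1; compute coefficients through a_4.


Write in Frobenius form y'' + (p(x)/x) y' + (q(x)/x^2) y = 0:
  p(x) = -4/3,  q(x) = 3x + 2/3.
Indicial equation: r(r-1) + (-4/3) r + (2/3) = 0 -> roots r_1 = 2, r_2 = 1/3.
Take r = r_1 = 2. Let y(x) = x^r sum_{n>=0} a_n x^n with a_0 = 1.
Substitute y = x^r sum a_n x^n and match x^{r+n}. The recurrence is
  D(n) a_n + 3 a_{n-1} = 0,  where D(n) = (r+n)(r+n-1) + (-4/3)(r+n) + (2/3).
  a_n = -3 / D(n) * a_{n-1}.
Since the indicial polynomial factors as (r - r_1)(r - r_2), D(n) = (r_1 + n - r_1)(r_1 + n - r_2) = n(n + 5/3).
Evaluating step by step (a_0 = 1):
  n = 1: D(1) = 1(1 + 5/3) = 8/3; numerator = -3(1) = -3; a_1 = (-3)/(8/3) = -9/8
  n = 2: D(2) = 2(2 + 5/3) = 22/3; numerator = -3(-9/8) = 27/8; a_2 = (27/8)/(22/3) = 81/176
  n = 3: D(3) = 3(3 + 5/3) = 14; numerator = -3(81/176) = -243/176; a_3 = (-243/176)/(14) = -243/2464
  n = 4: D(4) = 4(4 + 5/3) = 68/3; numerator = -3(-243/2464) = 729/2464; a_4 = (729/2464)/(68/3) = 2187/167552

r = 2; a_0 = 1; a_1 = -9/8; a_2 = 81/176; a_3 = -243/2464; a_4 = 2187/167552


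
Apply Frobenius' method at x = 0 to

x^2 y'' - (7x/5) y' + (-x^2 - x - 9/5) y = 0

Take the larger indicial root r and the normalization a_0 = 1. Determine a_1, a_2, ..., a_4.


Write in Frobenius form y'' + (p(x)/x) y' + (q(x)/x^2) y = 0:
  p(x) = -7/5,  q(x) = -x^2 - x - 9/5.
Indicial equation: r(r-1) + (-7/5) r + (-9/5) = 0 -> roots r_1 = 3, r_2 = -3/5.
Take r = r_1 = 3. Let y(x) = x^r sum_{n>=0} a_n x^n with a_0 = 1.
Substitute y = x^r sum a_n x^n and match x^{r+n}. The recurrence is
  D(n) a_n - 1 a_{n-1} - 1 a_{n-2} = 0,  where D(n) = (r+n)(r+n-1) + (-7/5)(r+n) + (-9/5).
  a_n = [1 a_{n-1} + 1 a_{n-2}] / D(n).
Since the indicial polynomial factors as (r - r_1)(r - r_2), D(n) = (r_1 + n - r_1)(r_1 + n - r_2) = n(n + 18/5).
Evaluating step by step (a_0 = 1):
  n = 1: D(1) = 1(1 + 18/5) = 23/5; numerator = 1(1) = 1; a_1 = (1)/(23/5) = 5/23
  n = 2: D(2) = 2(2 + 18/5) = 56/5; numerator = 1(5/23) + 1(1) = 28/23; a_2 = (28/23)/(56/5) = 5/46
  n = 3: D(3) = 3(3 + 18/5) = 99/5; numerator = 1(5/46) + 1(5/23) = 15/46; a_3 = (15/46)/(99/5) = 25/1518
  n = 4: D(4) = 4(4 + 18/5) = 152/5; numerator = 1(25/1518) + 1(5/46) = 95/759; a_4 = (95/759)/(152/5) = 25/6072

r = 3; a_0 = 1; a_1 = 5/23; a_2 = 5/46; a_3 = 25/1518; a_4 = 25/6072


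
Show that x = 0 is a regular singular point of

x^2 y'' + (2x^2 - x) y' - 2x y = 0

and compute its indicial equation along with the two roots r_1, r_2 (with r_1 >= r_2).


Divide by x^2 to reach normal form y'' + P_1(x) y' + P_2(x) y = 0 with P_1(x) = 2 - 1/x and P_2(x) = -2/x.
x = 0 is a singular point because the y'-coefficient 2 - 1/x has a pole at x = 0 and the y-coefficient -2/x has a pole at x = 0.
It is a regular singular point because x P_1(x) = p(x) = 2x - 1 and x^2 P_2(x) = q(x) = -2x are polynomials, hence analytic at x = 0.
p(0) = -1,  q(0) = 0.
Indicial equation: r(r-1) + p(0) r + q(0) = 0, i.e. r^2 + (p(0) - 1) r + q(0) = 0, i.e. r^2 - 2 r = 0.
Discriminant: (-2)^2 - 4(0) = 4, so r = (2 ± 2)/2.
Solving: r_1 = 2, r_2 = 0.

indicial: r^2 - 2 r = 0; roots r_1 = 2, r_2 = 0


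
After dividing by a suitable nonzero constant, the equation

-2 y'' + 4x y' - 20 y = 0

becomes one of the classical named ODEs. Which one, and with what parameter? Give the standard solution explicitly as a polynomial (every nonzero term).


All three coefficients share the factor -2; dividing through by -2 gives  y'' - 2x y' + 10 y = 0.
This matches the Hermite equation y'' - 2x y' + 2n y = 0 with 2n = 10, so n = 5; the polynomial solution is H_5(x).
With y = sum_k a_k x^k, matching x^k gives (k+2)(k+1) a_{k+2} = 2(k - n) a_k = 2(k - 5) a_k. The right side vanishes at k = 5, so the series with the parity of 5 terminates at degree 5.
Standard normalization: leading coefficient of H_n is 2^n, so a_5 = 2^5 = 32. Work downward with a_k = (k+1)(k+2) a_{k+2} / (2(k - n)):
  a_3 = (4)(5)(32) / (2(3 - 5)) = 640/(-4) = -160
  a_1 = (2)(3)(-160) / (2(1 - 5)) = -960/(-8) = 120
Hence H_5(x) = 32 x^5 - 160 x^3 + 120 x.

H_5(x); series = 32 x^5 - 160 x^3 + 120 x


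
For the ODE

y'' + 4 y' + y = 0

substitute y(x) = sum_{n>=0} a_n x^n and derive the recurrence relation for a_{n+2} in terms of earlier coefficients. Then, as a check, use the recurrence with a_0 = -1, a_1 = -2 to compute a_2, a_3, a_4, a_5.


Substitute y = sum_n a_n x^n.
y''(x) has coefficient (n+2)(n+1) a_{n+2} at x^n;
4 y'(x) has coefficient 4 (n+1) a_{n+1} at x^n;
y(x) has coefficient 1 a_n at x^n.
Matching x^n: (n+2)(n+1) a_{n+2} + 4 (n+1) a_{n+1} + 1 a_n = 0.
Thus a_{n+2} = [-4 (n+1) a_{n+1} - 1 a_n] / ((n+1)(n+2)).

Check with a_0 = -1, a_1 = -2 (apply the recurrence for n = 0, 1, 2, 3): a_0 = -1, a_1 = -2, a_2 = 9/2, a_3 = -17/3, a_4 = 127/24, a_5 = -79/20.

a_(n+2) = [-4 (n+1) a_(n+1) - 1 a_n] / ((n+1)(n+2)); check: a_0 = -1, a_1 = -2, a_2 = 9/2, a_3 = -17/3, a_4 = 127/24, a_5 = -79/20


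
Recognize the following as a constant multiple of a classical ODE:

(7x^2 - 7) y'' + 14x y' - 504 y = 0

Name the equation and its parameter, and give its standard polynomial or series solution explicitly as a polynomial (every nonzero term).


All three coefficients share the factor -7; dividing through by -7 gives  (1 - x^2) y'' - 2x y' + 72 y = 0.
This matches the Legendre equation (1 - x^2) y'' - 2x y' + n(n+1) y = 0 (note the -2x y' term) with n(n+1) = 72, so n = 8; the polynomial solution is P_8(x).
With y = sum_k a_k x^k, matching x^k gives (k+2)(k+1) a_{k+2} = [k(k+1) - n(n+1)] a_k = (k - 8)(k + 9) a_k. The right side vanishes at k = 8, so the series with the parity of 8 terminates at degree 8.
Standard normalization (P_n(1) = 1): leading coefficient (2n)!/(2^n (n!)^2) = 20922789888000/(256*1625702400) = 6435/128, so a_8 = 6435/128. Work downward with a_k = (k+1)(k+2) a_{k+2} / ((k - 8)(k + 9)):
  a_6 = (7)(8)(6435/128) / ((6 - 8)(6 + 9)) = (45045/16)/(-30) = -3003/32
  a_4 = (5)(6)(-3003/32) / ((4 - 8)(4 + 9)) = (-45045/16)/(-52) = 3465/64
  a_2 = (3)(4)(3465/64) / ((2 - 8)(2 + 9)) = (10395/16)/(-66) = -315/32
  a_0 = (1)(2)(-315/32) / ((0 - 8)(0 + 9)) = (-315/16)/(-72) = 35/128
Hence P_8(x) = 6435 x^8/128 - 3003 x^6/32 + 3465 x^4/64 - 315 x^2/32 + 35/128.

P_8(x); series = 6435 x^8/128 - 3003 x^6/32 + 3465 x^4/64 - 315 x^2/32 + 35/128


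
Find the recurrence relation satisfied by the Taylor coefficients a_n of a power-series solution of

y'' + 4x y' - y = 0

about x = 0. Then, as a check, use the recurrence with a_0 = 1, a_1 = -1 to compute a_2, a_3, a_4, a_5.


Substitute y = sum_n a_n x^n.
y''(x) has coefficient (n+2)(n+1) a_{n+2} at x^n;
4 x y'(x) has coefficient 4 n a_n at x^n (shift);
-y(x) has coefficient -1 a_n at x^n.
Matching x^n: (n+2)(n+1) a_{n+2} + (4n - 1) a_n = 0.
Thus a_{n+2} = (-4n + 1) / ((n+1)(n+2)) * a_n.

Check with a_0 = 1, a_1 = -1 (apply the recurrence for n = 0, 1, 2, 3): a_0 = 1, a_1 = -1, a_2 = 1/2, a_3 = 1/2, a_4 = -7/24, a_5 = -11/40.

a_(n+2) = (-4n + 1) / ((n+1)(n+2)) * a_n; check: a_0 = 1, a_1 = -1, a_2 = 1/2, a_3 = 1/2, a_4 = -7/24, a_5 = -11/40


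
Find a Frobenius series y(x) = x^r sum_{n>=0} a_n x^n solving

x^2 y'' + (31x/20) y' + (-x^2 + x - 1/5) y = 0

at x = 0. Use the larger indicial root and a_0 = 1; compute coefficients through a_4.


Write in Frobenius form y'' + (p(x)/x) y' + (q(x)/x^2) y = 0:
  p(x) = 31/20,  q(x) = -x^2 + x - 1/5.
Indicial equation: r(r-1) + (31/20) r + (-1/5) = 0 -> roots r_1 = 1/4, r_2 = -4/5.
Take r = r_1 = 1/4. Let y(x) = x^r sum_{n>=0} a_n x^n with a_0 = 1.
Substitute y = x^r sum a_n x^n and match x^{r+n}. The recurrence is
  D(n) a_n + 1 a_{n-1} - 1 a_{n-2} = 0,  where D(n) = (r+n)(r+n-1) + (31/20)(r+n) + (-1/5).
  a_n = [-1 a_{n-1} + 1 a_{n-2}] / D(n).
Since the indicial polynomial factors as (r - r_1)(r - r_2), D(n) = (r_1 + n - r_1)(r_1 + n - r_2) = n(n + 21/20).
Evaluating step by step (a_0 = 1):
  n = 1: D(1) = 1(1 + 21/20) = 41/20; numerator = -1(1) = -1; a_1 = (-1)/(41/20) = -20/41
  n = 2: D(2) = 2(2 + 21/20) = 61/10; numerator = -1(-20/41) + 1(1) = 61/41; a_2 = (61/41)/(61/10) = 10/41
  n = 3: D(3) = 3(3 + 21/20) = 243/20; numerator = -1(10/41) + 1(-20/41) = -30/41; a_3 = (-30/41)/(243/20) = -200/3321
  n = 4: D(4) = 4(4 + 21/20) = 101/5; numerator = -1(-200/3321) + 1(10/41) = 1010/3321; a_4 = (1010/3321)/(101/5) = 50/3321

r = 1/4; a_0 = 1; a_1 = -20/41; a_2 = 10/41; a_3 = -200/3321; a_4 = 50/3321
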